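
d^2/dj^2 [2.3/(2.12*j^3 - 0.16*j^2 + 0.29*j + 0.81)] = ((0.736 - 29.256*j)*(2.12*j^3 - 0.16*j^2 + 0.29*j + 0.81) + 2.3*(6.36*j^2 - 0.32*j + 0.29)*(12.72*j^2 - 0.64*j + 0.58))/(2.12*j^3 - 0.16*j^2 + 0.29*j + 0.81)^3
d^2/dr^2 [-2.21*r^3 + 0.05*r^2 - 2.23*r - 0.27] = 0.1 - 13.26*r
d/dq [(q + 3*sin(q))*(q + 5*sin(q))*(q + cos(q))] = -(q + 3*sin(q))*(q + 5*sin(q))*(sin(q) - 1) + (q + 3*sin(q))*(q + cos(q))*(5*cos(q) + 1) + (q + 5*sin(q))*(q + cos(q))*(3*cos(q) + 1)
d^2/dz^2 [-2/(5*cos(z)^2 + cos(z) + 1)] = 2*(100*sin(z)^4 - 31*sin(z)^2 - 79*cos(z)/4 + 15*cos(3*z)/4 - 61)/(-5*sin(z)^2 + cos(z) + 6)^3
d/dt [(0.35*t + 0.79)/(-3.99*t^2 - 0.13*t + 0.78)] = (1.3965*t^2 + 6.3042*t + 0.3757)/(15.9201*t^4 + 1.0374*t^3 - 6.2075*t^2 - 0.2028*t + 0.6084)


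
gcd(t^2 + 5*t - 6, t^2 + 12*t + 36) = t + 6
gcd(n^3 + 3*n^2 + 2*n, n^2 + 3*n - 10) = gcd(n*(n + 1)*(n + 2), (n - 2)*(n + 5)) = 1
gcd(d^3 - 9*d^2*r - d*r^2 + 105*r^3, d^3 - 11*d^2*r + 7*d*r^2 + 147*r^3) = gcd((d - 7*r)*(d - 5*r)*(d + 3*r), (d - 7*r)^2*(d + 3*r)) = -d^2 + 4*d*r + 21*r^2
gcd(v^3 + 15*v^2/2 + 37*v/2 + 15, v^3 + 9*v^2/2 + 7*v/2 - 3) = v^2 + 5*v + 6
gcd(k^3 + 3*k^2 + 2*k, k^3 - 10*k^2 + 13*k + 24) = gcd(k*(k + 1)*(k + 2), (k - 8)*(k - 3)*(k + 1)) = k + 1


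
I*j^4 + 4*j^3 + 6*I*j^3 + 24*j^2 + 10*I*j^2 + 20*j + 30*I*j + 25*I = (j + 5)*(j - 5*I)*(j + I)*(I*j + I)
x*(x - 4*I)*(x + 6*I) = x^3 + 2*I*x^2 + 24*x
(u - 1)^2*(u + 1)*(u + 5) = u^4 + 4*u^3 - 6*u^2 - 4*u + 5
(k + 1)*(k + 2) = k^2 + 3*k + 2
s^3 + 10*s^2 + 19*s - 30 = (s - 1)*(s + 5)*(s + 6)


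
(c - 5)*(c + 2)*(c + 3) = c^3 - 19*c - 30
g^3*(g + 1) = g^4 + g^3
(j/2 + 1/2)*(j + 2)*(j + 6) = j^3/2 + 9*j^2/2 + 10*j + 6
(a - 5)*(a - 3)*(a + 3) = a^3 - 5*a^2 - 9*a + 45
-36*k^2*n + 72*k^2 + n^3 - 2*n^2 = (-6*k + n)*(6*k + n)*(n - 2)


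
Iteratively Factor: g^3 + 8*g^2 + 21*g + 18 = (g + 3)*(g^2 + 5*g + 6) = (g + 3)^2*(g + 2)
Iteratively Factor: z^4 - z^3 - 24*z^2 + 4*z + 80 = (z + 2)*(z^3 - 3*z^2 - 18*z + 40) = (z - 5)*(z + 2)*(z^2 + 2*z - 8) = (z - 5)*(z + 2)*(z + 4)*(z - 2)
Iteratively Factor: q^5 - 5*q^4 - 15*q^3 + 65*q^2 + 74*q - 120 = (q + 3)*(q^4 - 8*q^3 + 9*q^2 + 38*q - 40) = (q + 2)*(q + 3)*(q^3 - 10*q^2 + 29*q - 20) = (q - 4)*(q + 2)*(q + 3)*(q^2 - 6*q + 5) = (q - 5)*(q - 4)*(q + 2)*(q + 3)*(q - 1)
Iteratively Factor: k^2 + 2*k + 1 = (k + 1)*(k + 1)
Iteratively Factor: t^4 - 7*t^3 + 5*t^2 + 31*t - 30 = (t + 2)*(t^3 - 9*t^2 + 23*t - 15) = (t - 5)*(t + 2)*(t^2 - 4*t + 3) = (t - 5)*(t - 3)*(t + 2)*(t - 1)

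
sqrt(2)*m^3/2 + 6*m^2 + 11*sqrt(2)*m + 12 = (m + 2*sqrt(2))*(m + 3*sqrt(2))*(sqrt(2)*m/2 + 1)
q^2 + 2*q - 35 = (q - 5)*(q + 7)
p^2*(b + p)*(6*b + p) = 6*b^2*p^2 + 7*b*p^3 + p^4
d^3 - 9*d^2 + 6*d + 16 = (d - 8)*(d - 2)*(d + 1)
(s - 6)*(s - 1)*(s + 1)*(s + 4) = s^4 - 2*s^3 - 25*s^2 + 2*s + 24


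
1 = 1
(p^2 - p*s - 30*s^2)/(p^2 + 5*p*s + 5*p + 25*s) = (p - 6*s)/(p + 5)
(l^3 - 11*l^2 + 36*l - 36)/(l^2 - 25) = (l^3 - 11*l^2 + 36*l - 36)/(l^2 - 25)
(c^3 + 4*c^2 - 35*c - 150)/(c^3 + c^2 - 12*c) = (c^3 + 4*c^2 - 35*c - 150)/(c*(c^2 + c - 12))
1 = 1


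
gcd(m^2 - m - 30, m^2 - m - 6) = 1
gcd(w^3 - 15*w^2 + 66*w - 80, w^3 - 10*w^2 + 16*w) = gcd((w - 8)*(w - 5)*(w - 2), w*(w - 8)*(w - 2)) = w^2 - 10*w + 16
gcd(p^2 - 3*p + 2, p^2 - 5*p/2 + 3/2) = p - 1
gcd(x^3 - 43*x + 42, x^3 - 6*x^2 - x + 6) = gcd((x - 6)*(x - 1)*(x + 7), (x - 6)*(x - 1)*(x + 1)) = x^2 - 7*x + 6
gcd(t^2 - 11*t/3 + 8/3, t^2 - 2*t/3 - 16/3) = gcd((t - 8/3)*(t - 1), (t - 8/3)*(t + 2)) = t - 8/3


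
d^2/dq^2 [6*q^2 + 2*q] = 12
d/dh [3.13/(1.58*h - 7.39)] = -4.9454/(1.58*h - 7.39)^2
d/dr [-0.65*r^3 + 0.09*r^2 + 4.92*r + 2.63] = -1.95*r^2 + 0.18*r + 4.92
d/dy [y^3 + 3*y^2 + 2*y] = 3*y^2 + 6*y + 2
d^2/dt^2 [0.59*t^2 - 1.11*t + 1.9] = 1.18000000000000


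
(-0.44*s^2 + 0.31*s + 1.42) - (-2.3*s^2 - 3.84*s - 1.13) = 1.86*s^2 + 4.15*s + 2.55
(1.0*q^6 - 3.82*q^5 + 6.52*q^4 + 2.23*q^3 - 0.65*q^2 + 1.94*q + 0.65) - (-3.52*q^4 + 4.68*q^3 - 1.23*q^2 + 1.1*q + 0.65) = 1.0*q^6 - 3.82*q^5 + 10.04*q^4 - 2.45*q^3 + 0.58*q^2 + 0.84*q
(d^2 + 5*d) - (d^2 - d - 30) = 6*d + 30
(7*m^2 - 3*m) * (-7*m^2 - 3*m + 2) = -49*m^4 + 23*m^2 - 6*m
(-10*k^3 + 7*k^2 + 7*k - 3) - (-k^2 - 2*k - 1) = -10*k^3 + 8*k^2 + 9*k - 2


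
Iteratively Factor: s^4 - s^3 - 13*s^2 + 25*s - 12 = (s + 4)*(s^3 - 5*s^2 + 7*s - 3) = (s - 1)*(s + 4)*(s^2 - 4*s + 3) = (s - 3)*(s - 1)*(s + 4)*(s - 1)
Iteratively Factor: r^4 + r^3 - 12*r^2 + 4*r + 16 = (r - 2)*(r^3 + 3*r^2 - 6*r - 8) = (r - 2)*(r + 4)*(r^2 - r - 2) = (r - 2)^2*(r + 4)*(r + 1)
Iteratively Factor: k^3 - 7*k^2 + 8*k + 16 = (k + 1)*(k^2 - 8*k + 16) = (k - 4)*(k + 1)*(k - 4)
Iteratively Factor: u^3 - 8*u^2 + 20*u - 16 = (u - 4)*(u^2 - 4*u + 4) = (u - 4)*(u - 2)*(u - 2)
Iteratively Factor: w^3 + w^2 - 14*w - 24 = (w + 3)*(w^2 - 2*w - 8) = (w + 2)*(w + 3)*(w - 4)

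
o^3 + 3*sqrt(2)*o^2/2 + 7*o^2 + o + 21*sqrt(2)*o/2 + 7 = (o + 7)*(o + sqrt(2)/2)*(o + sqrt(2))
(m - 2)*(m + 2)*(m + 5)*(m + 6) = m^4 + 11*m^3 + 26*m^2 - 44*m - 120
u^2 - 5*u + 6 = (u - 3)*(u - 2)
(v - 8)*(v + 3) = v^2 - 5*v - 24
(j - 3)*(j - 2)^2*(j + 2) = j^4 - 5*j^3 + 2*j^2 + 20*j - 24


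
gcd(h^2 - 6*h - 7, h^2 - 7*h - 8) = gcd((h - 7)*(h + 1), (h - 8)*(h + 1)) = h + 1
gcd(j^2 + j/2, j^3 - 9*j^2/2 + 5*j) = j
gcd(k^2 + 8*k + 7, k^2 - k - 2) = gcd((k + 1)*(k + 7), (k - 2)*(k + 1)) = k + 1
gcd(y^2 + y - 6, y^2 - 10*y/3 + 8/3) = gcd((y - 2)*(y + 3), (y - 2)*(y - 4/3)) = y - 2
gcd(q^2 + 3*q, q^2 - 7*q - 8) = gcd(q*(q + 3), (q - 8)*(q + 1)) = 1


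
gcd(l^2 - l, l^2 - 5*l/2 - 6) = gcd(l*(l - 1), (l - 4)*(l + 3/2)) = 1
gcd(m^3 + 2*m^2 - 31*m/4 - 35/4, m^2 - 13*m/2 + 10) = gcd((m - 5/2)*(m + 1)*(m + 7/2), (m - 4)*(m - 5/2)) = m - 5/2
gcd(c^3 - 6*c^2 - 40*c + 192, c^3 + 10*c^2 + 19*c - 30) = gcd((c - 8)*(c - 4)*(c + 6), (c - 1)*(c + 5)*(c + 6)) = c + 6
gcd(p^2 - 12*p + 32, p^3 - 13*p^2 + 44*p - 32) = p^2 - 12*p + 32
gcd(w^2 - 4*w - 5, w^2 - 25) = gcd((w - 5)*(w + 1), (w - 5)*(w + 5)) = w - 5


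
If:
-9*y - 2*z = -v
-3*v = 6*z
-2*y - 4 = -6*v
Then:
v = 18/25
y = 4/25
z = -9/25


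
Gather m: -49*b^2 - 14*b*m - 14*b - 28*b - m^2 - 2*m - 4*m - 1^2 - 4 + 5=-49*b^2 - 42*b - m^2 + m*(-14*b - 6)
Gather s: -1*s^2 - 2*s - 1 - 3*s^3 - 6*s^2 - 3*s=-3*s^3 - 7*s^2 - 5*s - 1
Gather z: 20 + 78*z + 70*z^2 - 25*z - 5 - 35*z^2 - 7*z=35*z^2 + 46*z + 15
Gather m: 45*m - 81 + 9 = 45*m - 72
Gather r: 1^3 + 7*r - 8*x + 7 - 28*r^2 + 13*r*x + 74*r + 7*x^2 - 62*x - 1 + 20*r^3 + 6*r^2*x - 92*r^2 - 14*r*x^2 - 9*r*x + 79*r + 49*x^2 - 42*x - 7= 20*r^3 + r^2*(6*x - 120) + r*(-14*x^2 + 4*x + 160) + 56*x^2 - 112*x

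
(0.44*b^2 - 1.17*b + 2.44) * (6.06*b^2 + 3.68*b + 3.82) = 2.6664*b^4 - 5.471*b^3 + 12.1616*b^2 + 4.5098*b + 9.3208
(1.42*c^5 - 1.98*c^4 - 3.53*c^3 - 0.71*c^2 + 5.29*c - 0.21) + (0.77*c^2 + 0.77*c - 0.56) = 1.42*c^5 - 1.98*c^4 - 3.53*c^3 + 0.0600000000000001*c^2 + 6.06*c - 0.77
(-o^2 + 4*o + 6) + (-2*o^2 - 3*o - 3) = -3*o^2 + o + 3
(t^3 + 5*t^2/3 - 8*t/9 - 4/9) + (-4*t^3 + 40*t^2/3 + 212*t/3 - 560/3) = -3*t^3 + 15*t^2 + 628*t/9 - 1684/9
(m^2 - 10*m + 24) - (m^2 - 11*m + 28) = m - 4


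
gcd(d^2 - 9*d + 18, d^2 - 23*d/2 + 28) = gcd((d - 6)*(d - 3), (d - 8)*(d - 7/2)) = 1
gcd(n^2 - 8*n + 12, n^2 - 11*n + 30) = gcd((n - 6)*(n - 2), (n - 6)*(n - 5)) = n - 6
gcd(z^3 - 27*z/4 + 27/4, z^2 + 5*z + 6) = z + 3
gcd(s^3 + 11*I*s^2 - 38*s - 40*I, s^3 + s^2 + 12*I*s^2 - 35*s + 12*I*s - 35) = s + 5*I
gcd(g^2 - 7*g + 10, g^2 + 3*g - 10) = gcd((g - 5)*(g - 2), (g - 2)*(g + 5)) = g - 2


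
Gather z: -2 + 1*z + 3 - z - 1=0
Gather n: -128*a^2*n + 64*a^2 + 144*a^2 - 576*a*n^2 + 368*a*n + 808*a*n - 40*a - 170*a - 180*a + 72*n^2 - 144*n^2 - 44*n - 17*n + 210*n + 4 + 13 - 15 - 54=208*a^2 - 390*a + n^2*(-576*a - 72) + n*(-128*a^2 + 1176*a + 149) - 52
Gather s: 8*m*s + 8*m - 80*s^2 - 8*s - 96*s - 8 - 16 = 8*m - 80*s^2 + s*(8*m - 104) - 24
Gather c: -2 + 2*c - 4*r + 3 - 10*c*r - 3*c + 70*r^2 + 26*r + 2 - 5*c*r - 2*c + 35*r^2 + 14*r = c*(-15*r - 3) + 105*r^2 + 36*r + 3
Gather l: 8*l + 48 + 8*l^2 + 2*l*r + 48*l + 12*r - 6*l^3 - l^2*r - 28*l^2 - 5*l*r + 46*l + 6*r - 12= -6*l^3 + l^2*(-r - 20) + l*(102 - 3*r) + 18*r + 36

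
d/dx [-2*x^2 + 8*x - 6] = 8 - 4*x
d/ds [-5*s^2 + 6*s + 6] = 6 - 10*s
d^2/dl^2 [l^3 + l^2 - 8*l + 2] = 6*l + 2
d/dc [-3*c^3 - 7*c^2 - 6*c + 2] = -9*c^2 - 14*c - 6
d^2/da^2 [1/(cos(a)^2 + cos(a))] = (-(1 - cos(2*a))^2 + 15*cos(a)/4 - 3*cos(2*a)/2 - 3*cos(3*a)/4 + 9/2)/((cos(a) + 1)^3*cos(a)^3)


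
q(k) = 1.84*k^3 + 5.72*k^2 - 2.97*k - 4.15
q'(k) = 5.52*k^2 + 11.44*k - 2.97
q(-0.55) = -1.09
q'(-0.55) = -7.59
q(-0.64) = -0.39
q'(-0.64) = -8.03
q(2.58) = 57.86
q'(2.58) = 63.29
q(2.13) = 33.26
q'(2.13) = 46.44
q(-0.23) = -3.19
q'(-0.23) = -5.31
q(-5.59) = -130.21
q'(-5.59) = 105.57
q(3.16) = 101.64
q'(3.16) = 88.30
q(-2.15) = 10.39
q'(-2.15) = -2.05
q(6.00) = 581.39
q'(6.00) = 264.39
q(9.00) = 1773.80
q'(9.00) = 547.11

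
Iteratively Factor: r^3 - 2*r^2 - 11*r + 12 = (r - 1)*(r^2 - r - 12) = (r - 1)*(r + 3)*(r - 4)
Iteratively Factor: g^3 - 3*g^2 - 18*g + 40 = (g - 5)*(g^2 + 2*g - 8) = (g - 5)*(g + 4)*(g - 2)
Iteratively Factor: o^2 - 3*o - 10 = (o - 5)*(o + 2)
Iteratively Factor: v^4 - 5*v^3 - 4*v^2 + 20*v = (v - 2)*(v^3 - 3*v^2 - 10*v) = (v - 5)*(v - 2)*(v^2 + 2*v) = v*(v - 5)*(v - 2)*(v + 2)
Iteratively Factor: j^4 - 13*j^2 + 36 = (j + 3)*(j^3 - 3*j^2 - 4*j + 12) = (j - 2)*(j + 3)*(j^2 - j - 6) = (j - 2)*(j + 2)*(j + 3)*(j - 3)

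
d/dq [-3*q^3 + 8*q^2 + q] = -9*q^2 + 16*q + 1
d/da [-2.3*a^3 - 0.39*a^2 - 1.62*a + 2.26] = -6.9*a^2 - 0.78*a - 1.62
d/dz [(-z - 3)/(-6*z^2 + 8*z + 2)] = (-3*z^2 - 18*z + 11)/(2*(9*z^4 - 24*z^3 + 10*z^2 + 8*z + 1))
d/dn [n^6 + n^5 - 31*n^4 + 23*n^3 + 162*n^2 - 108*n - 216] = 6*n^5 + 5*n^4 - 124*n^3 + 69*n^2 + 324*n - 108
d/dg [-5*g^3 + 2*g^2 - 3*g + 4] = -15*g^2 + 4*g - 3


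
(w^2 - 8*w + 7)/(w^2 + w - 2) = (w - 7)/(w + 2)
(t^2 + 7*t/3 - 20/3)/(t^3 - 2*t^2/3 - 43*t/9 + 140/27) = 9*(t + 4)/(9*t^2 + 9*t - 28)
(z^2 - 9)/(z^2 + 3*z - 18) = (z + 3)/(z + 6)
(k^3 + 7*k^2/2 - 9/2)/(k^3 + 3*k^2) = (2*k^2 + k - 3)/(2*k^2)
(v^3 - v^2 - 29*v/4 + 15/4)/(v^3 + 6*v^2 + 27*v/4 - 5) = (v - 3)/(v + 4)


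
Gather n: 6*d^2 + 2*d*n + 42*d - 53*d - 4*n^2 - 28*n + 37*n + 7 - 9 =6*d^2 - 11*d - 4*n^2 + n*(2*d + 9) - 2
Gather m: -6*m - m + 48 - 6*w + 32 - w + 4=-7*m - 7*w + 84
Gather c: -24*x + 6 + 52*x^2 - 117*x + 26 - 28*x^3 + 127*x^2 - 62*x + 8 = -28*x^3 + 179*x^2 - 203*x + 40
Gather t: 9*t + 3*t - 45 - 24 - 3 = 12*t - 72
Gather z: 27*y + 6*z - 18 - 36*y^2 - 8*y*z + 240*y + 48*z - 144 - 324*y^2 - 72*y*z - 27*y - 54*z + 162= -360*y^2 - 80*y*z + 240*y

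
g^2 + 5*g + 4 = (g + 1)*(g + 4)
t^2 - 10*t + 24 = (t - 6)*(t - 4)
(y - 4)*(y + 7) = y^2 + 3*y - 28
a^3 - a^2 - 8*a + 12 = (a - 2)^2*(a + 3)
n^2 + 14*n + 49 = (n + 7)^2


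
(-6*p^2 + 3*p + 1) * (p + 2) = -6*p^3 - 9*p^2 + 7*p + 2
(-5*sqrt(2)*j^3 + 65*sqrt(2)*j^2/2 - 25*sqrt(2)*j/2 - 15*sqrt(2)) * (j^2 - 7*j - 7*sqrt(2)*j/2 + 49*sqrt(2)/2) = -5*sqrt(2)*j^5 + 35*j^4 + 135*sqrt(2)*j^4/2 - 945*j^3/2 - 240*sqrt(2)*j^3 + 145*sqrt(2)*j^2/2 + 1680*j^2 - 1015*j/2 + 105*sqrt(2)*j - 735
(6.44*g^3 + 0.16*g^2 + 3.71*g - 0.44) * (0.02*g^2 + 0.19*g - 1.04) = 0.1288*g^5 + 1.2268*g^4 - 6.593*g^3 + 0.5297*g^2 - 3.942*g + 0.4576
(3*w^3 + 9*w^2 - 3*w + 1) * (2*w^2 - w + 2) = 6*w^5 + 15*w^4 - 9*w^3 + 23*w^2 - 7*w + 2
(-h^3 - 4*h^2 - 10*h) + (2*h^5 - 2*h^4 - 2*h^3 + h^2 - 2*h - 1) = 2*h^5 - 2*h^4 - 3*h^3 - 3*h^2 - 12*h - 1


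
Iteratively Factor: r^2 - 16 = (r + 4)*(r - 4)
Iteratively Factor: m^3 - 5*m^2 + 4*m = (m - 4)*(m^2 - m) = m*(m - 4)*(m - 1)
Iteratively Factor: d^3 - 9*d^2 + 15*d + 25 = (d - 5)*(d^2 - 4*d - 5) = (d - 5)*(d + 1)*(d - 5)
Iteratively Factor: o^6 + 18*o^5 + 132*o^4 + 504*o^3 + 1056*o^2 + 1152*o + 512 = (o + 4)*(o^5 + 14*o^4 + 76*o^3 + 200*o^2 + 256*o + 128) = (o + 2)*(o + 4)*(o^4 + 12*o^3 + 52*o^2 + 96*o + 64) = (o + 2)^2*(o + 4)*(o^3 + 10*o^2 + 32*o + 32) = (o + 2)^2*(o + 4)^2*(o^2 + 6*o + 8) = (o + 2)^3*(o + 4)^2*(o + 4)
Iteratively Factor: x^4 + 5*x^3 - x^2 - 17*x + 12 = (x - 1)*(x^3 + 6*x^2 + 5*x - 12) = (x - 1)*(x + 3)*(x^2 + 3*x - 4) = (x - 1)*(x + 3)*(x + 4)*(x - 1)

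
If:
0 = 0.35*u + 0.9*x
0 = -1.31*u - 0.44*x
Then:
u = 0.00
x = 0.00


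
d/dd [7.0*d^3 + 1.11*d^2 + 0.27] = d*(21.0*d + 2.22)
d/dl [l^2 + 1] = 2*l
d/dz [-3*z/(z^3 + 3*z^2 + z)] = 3*(2*z + 3)/(z^2 + 3*z + 1)^2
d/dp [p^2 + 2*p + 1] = 2*p + 2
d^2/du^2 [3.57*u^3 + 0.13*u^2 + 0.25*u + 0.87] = 21.42*u + 0.26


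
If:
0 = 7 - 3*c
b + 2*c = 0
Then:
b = -14/3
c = 7/3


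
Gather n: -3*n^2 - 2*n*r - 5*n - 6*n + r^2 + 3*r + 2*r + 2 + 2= -3*n^2 + n*(-2*r - 11) + r^2 + 5*r + 4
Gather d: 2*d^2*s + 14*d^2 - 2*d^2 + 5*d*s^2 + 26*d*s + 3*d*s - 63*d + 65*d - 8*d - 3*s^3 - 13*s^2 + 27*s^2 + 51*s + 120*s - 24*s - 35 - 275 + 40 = d^2*(2*s + 12) + d*(5*s^2 + 29*s - 6) - 3*s^3 + 14*s^2 + 147*s - 270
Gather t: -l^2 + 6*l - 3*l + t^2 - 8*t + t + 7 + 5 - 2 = -l^2 + 3*l + t^2 - 7*t + 10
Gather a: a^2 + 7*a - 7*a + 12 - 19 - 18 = a^2 - 25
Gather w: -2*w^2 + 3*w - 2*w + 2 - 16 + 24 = -2*w^2 + w + 10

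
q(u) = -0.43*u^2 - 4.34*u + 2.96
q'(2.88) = -6.82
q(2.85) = -12.90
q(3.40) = -16.77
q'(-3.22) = -1.57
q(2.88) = -13.11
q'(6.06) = -9.55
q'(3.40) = -7.26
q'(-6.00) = 0.82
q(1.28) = -3.30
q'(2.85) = -6.79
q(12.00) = -111.04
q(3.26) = -15.76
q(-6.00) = 13.52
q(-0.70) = 5.79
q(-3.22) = 12.48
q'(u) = -0.86*u - 4.34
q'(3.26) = -7.14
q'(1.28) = -5.44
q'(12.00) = -14.66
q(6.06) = -39.13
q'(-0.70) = -3.74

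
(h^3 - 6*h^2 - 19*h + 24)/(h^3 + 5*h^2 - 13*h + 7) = (h^2 - 5*h - 24)/(h^2 + 6*h - 7)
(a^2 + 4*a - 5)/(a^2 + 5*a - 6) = (a + 5)/(a + 6)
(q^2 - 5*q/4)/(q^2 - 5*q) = (q - 5/4)/(q - 5)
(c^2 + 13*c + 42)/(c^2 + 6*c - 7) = (c + 6)/(c - 1)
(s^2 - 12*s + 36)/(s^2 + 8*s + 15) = (s^2 - 12*s + 36)/(s^2 + 8*s + 15)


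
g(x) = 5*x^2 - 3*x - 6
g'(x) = 10*x - 3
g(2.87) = 26.57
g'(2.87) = 25.70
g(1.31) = -1.35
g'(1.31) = 10.10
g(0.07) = -6.19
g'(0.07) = -2.30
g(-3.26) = 56.92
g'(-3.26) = -35.60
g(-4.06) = 88.60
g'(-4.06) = -43.60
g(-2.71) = 38.85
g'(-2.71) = -30.10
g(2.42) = 16.02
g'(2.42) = 21.20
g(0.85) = -4.94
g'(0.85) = 5.50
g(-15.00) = 1164.00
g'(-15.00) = -153.00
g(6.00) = 156.00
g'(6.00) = 57.00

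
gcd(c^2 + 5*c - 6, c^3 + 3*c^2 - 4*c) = c - 1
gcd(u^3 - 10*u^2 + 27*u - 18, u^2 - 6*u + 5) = u - 1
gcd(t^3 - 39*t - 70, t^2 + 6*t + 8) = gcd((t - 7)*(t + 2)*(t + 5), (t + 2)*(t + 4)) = t + 2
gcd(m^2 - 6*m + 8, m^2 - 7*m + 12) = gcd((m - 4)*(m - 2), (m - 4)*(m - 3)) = m - 4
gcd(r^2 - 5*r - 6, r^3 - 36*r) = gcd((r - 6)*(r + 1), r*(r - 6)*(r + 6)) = r - 6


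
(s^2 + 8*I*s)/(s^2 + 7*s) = (s + 8*I)/(s + 7)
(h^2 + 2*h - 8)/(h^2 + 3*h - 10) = (h + 4)/(h + 5)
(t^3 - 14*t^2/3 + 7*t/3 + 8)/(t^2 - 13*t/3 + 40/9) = 3*(t^2 - 2*t - 3)/(3*t - 5)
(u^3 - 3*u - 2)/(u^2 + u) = u - 1 - 2/u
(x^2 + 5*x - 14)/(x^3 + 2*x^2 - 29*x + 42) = 1/(x - 3)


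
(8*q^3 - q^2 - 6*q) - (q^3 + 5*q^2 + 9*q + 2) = 7*q^3 - 6*q^2 - 15*q - 2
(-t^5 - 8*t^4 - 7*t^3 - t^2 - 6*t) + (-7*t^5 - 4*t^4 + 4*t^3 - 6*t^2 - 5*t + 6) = -8*t^5 - 12*t^4 - 3*t^3 - 7*t^2 - 11*t + 6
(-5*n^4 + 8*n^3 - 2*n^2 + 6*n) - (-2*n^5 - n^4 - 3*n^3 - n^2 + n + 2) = 2*n^5 - 4*n^4 + 11*n^3 - n^2 + 5*n - 2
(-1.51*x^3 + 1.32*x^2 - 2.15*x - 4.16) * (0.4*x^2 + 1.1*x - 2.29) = -0.604*x^5 - 1.133*x^4 + 4.0499*x^3 - 7.0518*x^2 + 0.347499999999999*x + 9.5264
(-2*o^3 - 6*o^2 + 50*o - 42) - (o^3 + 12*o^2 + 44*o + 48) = -3*o^3 - 18*o^2 + 6*o - 90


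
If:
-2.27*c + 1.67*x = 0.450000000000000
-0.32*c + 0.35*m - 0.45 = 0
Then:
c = 0.73568281938326*x - 0.198237885462555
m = 0.672624292007552*x + 1.10446821900566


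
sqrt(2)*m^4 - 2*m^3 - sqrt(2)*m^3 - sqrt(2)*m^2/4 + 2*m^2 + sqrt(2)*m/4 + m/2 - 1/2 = (m - 1)*(m - 1/2)*(m - sqrt(2))*(sqrt(2)*m + sqrt(2)/2)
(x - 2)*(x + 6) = x^2 + 4*x - 12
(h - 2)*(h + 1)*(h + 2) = h^3 + h^2 - 4*h - 4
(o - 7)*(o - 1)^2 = o^3 - 9*o^2 + 15*o - 7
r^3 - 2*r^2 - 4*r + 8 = (r - 2)^2*(r + 2)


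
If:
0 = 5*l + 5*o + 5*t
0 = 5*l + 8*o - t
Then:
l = -3*t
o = 2*t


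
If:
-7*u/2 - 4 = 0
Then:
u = -8/7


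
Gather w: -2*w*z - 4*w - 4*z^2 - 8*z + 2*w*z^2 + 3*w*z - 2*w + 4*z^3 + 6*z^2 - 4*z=w*(2*z^2 + z - 6) + 4*z^3 + 2*z^2 - 12*z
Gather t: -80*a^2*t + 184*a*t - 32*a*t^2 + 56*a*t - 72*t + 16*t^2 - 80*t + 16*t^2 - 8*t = t^2*(32 - 32*a) + t*(-80*a^2 + 240*a - 160)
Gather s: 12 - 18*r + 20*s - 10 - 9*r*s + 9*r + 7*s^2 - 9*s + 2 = -9*r + 7*s^2 + s*(11 - 9*r) + 4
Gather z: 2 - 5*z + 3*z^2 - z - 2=3*z^2 - 6*z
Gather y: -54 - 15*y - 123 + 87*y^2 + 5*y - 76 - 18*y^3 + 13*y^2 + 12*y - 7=-18*y^3 + 100*y^2 + 2*y - 260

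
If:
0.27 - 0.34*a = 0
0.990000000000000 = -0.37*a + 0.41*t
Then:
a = 0.79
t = 3.13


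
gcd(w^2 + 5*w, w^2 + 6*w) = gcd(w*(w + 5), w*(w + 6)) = w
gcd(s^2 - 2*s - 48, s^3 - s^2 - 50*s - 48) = s^2 - 2*s - 48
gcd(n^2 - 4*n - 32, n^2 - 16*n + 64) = n - 8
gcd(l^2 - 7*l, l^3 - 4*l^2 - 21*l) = l^2 - 7*l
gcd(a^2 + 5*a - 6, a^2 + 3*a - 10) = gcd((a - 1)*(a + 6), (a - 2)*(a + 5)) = 1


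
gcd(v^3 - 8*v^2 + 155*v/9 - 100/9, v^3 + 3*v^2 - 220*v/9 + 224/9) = v - 4/3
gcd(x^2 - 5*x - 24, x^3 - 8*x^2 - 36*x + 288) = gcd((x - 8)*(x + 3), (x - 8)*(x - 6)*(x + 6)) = x - 8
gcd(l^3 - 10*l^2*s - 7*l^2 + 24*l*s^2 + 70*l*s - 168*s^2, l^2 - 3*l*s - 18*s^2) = -l + 6*s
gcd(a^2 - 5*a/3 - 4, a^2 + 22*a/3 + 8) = a + 4/3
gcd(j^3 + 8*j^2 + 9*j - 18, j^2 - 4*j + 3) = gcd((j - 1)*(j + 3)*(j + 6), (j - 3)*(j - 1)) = j - 1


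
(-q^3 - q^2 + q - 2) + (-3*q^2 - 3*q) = -q^3 - 4*q^2 - 2*q - 2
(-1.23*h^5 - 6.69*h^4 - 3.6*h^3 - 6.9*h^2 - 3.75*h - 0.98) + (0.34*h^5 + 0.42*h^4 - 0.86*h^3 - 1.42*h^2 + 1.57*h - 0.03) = -0.89*h^5 - 6.27*h^4 - 4.46*h^3 - 8.32*h^2 - 2.18*h - 1.01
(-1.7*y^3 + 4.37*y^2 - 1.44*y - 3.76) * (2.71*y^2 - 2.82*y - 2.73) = -4.607*y^5 + 16.6367*y^4 - 11.5848*y^3 - 18.0589*y^2 + 14.5344*y + 10.2648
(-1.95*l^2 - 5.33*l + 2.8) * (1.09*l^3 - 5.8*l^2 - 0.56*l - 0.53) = -2.1255*l^5 + 5.5003*l^4 + 35.058*l^3 - 12.2217*l^2 + 1.2569*l - 1.484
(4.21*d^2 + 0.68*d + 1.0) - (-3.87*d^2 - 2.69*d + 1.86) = 8.08*d^2 + 3.37*d - 0.86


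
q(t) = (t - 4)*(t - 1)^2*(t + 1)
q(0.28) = -2.47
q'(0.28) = 5.59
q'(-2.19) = -122.10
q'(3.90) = 37.53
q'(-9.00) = -4180.00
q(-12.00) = 29744.00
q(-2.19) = 74.96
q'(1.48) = -6.01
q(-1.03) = 0.62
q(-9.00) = 10400.00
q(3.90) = -4.12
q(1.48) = -1.44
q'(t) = (t - 4)*(t - 1)^2 + (t - 4)*(t + 1)*(2*t - 2) + (t - 1)^2*(t + 1) = 4*t^3 - 15*t^2 + 6*t + 5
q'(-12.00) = -9139.00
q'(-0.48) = -1.78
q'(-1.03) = -21.46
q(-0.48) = -5.10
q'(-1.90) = -87.99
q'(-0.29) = 1.90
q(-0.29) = -5.07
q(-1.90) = 44.66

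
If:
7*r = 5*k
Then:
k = 7*r/5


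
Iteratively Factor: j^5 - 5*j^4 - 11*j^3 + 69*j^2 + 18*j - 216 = (j - 4)*(j^4 - j^3 - 15*j^2 + 9*j + 54) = (j - 4)*(j + 2)*(j^3 - 3*j^2 - 9*j + 27) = (j - 4)*(j - 3)*(j + 2)*(j^2 - 9) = (j - 4)*(j - 3)^2*(j + 2)*(j + 3)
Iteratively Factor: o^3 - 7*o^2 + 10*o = (o - 5)*(o^2 - 2*o) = o*(o - 5)*(o - 2)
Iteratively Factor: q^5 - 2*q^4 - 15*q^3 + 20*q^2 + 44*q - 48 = (q - 2)*(q^4 - 15*q^2 - 10*q + 24) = (q - 2)*(q + 2)*(q^3 - 2*q^2 - 11*q + 12) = (q - 2)*(q - 1)*(q + 2)*(q^2 - q - 12) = (q - 2)*(q - 1)*(q + 2)*(q + 3)*(q - 4)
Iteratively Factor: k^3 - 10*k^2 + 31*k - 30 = (k - 5)*(k^2 - 5*k + 6) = (k - 5)*(k - 3)*(k - 2)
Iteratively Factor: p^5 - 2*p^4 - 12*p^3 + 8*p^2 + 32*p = (p - 2)*(p^4 - 12*p^2 - 16*p) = p*(p - 2)*(p^3 - 12*p - 16) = p*(p - 4)*(p - 2)*(p^2 + 4*p + 4) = p*(p - 4)*(p - 2)*(p + 2)*(p + 2)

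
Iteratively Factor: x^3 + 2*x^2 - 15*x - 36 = (x - 4)*(x^2 + 6*x + 9) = (x - 4)*(x + 3)*(x + 3)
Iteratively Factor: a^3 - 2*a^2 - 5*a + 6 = (a + 2)*(a^2 - 4*a + 3) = (a - 3)*(a + 2)*(a - 1)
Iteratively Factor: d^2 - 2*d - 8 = (d + 2)*(d - 4)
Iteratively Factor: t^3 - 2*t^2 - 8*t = (t + 2)*(t^2 - 4*t) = t*(t + 2)*(t - 4)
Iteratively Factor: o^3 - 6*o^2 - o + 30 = (o - 5)*(o^2 - o - 6) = (o - 5)*(o + 2)*(o - 3)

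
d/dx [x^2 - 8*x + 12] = 2*x - 8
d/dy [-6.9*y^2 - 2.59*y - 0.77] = -13.8*y - 2.59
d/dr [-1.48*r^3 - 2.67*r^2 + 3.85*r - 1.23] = -4.44*r^2 - 5.34*r + 3.85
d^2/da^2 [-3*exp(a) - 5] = -3*exp(a)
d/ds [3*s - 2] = 3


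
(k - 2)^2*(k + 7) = k^3 + 3*k^2 - 24*k + 28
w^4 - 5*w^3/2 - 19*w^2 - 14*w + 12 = (w - 6)*(w - 1/2)*(w + 2)^2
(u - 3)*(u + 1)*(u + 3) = u^3 + u^2 - 9*u - 9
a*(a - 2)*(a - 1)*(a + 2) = a^4 - a^3 - 4*a^2 + 4*a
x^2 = x^2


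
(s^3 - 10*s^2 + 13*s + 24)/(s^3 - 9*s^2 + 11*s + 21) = (s - 8)/(s - 7)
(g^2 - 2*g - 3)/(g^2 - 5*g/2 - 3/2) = 2*(g + 1)/(2*g + 1)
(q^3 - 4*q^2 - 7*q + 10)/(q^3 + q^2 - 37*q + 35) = (q + 2)/(q + 7)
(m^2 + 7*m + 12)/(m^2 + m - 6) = (m + 4)/(m - 2)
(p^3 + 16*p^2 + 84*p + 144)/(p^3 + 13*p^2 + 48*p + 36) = (p + 4)/(p + 1)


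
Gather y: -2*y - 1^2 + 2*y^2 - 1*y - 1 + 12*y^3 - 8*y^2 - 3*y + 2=12*y^3 - 6*y^2 - 6*y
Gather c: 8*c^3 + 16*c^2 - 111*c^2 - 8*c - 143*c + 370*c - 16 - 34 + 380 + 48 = 8*c^3 - 95*c^2 + 219*c + 378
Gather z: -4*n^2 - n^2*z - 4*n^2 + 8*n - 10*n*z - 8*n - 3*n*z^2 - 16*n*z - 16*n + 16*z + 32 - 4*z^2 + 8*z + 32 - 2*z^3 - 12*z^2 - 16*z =-8*n^2 - 16*n - 2*z^3 + z^2*(-3*n - 16) + z*(-n^2 - 26*n + 8) + 64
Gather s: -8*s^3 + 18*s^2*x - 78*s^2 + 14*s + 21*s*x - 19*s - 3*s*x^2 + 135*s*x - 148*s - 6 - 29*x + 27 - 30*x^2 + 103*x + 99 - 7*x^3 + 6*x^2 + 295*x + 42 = -8*s^3 + s^2*(18*x - 78) + s*(-3*x^2 + 156*x - 153) - 7*x^3 - 24*x^2 + 369*x + 162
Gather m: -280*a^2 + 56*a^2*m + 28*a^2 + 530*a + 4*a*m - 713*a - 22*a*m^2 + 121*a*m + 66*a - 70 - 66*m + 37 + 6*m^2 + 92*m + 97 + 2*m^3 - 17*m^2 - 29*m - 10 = -252*a^2 - 117*a + 2*m^3 + m^2*(-22*a - 11) + m*(56*a^2 + 125*a - 3) + 54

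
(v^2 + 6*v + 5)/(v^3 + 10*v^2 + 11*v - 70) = (v + 1)/(v^2 + 5*v - 14)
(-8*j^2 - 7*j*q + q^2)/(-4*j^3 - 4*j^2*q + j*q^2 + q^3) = (-8*j + q)/(-4*j^2 + q^2)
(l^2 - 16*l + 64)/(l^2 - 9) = (l^2 - 16*l + 64)/(l^2 - 9)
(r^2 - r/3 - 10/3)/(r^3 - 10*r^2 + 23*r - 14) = (r + 5/3)/(r^2 - 8*r + 7)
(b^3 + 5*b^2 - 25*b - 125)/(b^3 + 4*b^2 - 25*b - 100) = (b + 5)/(b + 4)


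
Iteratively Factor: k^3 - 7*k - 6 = (k + 1)*(k^2 - k - 6) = (k + 1)*(k + 2)*(k - 3)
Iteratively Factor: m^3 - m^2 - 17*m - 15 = (m + 1)*(m^2 - 2*m - 15) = (m + 1)*(m + 3)*(m - 5)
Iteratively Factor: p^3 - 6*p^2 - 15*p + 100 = (p - 5)*(p^2 - p - 20) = (p - 5)*(p + 4)*(p - 5)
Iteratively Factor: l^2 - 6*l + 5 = (l - 1)*(l - 5)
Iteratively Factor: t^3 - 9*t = (t)*(t^2 - 9) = t*(t - 3)*(t + 3)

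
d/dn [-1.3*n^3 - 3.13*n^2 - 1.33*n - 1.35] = -3.9*n^2 - 6.26*n - 1.33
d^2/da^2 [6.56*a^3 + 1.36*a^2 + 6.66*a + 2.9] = 39.36*a + 2.72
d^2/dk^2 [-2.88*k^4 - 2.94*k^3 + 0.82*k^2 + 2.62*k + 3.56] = -34.56*k^2 - 17.64*k + 1.64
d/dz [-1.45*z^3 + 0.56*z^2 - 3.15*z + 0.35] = -4.35*z^2 + 1.12*z - 3.15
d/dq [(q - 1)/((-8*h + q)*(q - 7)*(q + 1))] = ((1 - q)*(q - 7)*(q + 1) + (8*h - q)*(q - 7)*(q - 1) - (8*h - q)*(q - 7)*(q + 1) + (8*h - q)*(q - 1)*(q + 1))/((8*h - q)^2*(q - 7)^2*(q + 1)^2)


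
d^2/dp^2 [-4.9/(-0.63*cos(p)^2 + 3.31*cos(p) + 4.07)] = (7.77924*(1 - cos(p)^2)^2 - 30.65391*cos(p)^3 + 107.83087*cos(p)^2 - 4.70351000000002*cos(p) - 140.2772)/(-0.63*cos(p)^2 + 3.31*cos(p) + 4.07)^3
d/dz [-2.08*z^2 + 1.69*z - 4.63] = 1.69 - 4.16*z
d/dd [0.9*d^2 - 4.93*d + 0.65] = 1.8*d - 4.93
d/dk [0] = 0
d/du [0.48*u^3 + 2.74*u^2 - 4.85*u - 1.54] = 1.44*u^2 + 5.48*u - 4.85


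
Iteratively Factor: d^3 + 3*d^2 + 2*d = (d + 1)*(d^2 + 2*d) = (d + 1)*(d + 2)*(d)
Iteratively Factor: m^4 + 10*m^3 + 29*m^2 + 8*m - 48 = (m + 4)*(m^3 + 6*m^2 + 5*m - 12) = (m - 1)*(m + 4)*(m^2 + 7*m + 12) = (m - 1)*(m + 4)^2*(m + 3)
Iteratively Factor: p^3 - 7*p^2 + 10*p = (p - 2)*(p^2 - 5*p) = p*(p - 2)*(p - 5)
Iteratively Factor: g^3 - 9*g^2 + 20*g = (g - 5)*(g^2 - 4*g) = (g - 5)*(g - 4)*(g)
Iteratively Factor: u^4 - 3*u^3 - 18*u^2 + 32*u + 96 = (u + 3)*(u^3 - 6*u^2 + 32) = (u - 4)*(u + 3)*(u^2 - 2*u - 8) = (u - 4)*(u + 2)*(u + 3)*(u - 4)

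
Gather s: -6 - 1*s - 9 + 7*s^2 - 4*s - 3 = 7*s^2 - 5*s - 18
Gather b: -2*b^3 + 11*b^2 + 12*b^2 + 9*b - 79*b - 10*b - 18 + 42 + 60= -2*b^3 + 23*b^2 - 80*b + 84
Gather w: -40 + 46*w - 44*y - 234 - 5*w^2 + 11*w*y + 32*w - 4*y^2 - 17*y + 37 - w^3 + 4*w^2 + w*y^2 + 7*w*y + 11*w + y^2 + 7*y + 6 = -w^3 - w^2 + w*(y^2 + 18*y + 89) - 3*y^2 - 54*y - 231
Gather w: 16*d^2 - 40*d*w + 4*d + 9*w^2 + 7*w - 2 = 16*d^2 + 4*d + 9*w^2 + w*(7 - 40*d) - 2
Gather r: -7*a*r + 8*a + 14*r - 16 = 8*a + r*(14 - 7*a) - 16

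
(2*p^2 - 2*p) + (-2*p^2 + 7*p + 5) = 5*p + 5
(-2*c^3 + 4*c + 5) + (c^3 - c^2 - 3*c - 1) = -c^3 - c^2 + c + 4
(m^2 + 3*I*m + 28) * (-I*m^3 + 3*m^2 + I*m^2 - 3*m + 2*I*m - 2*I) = -I*m^5 + 6*m^4 + I*m^4 - 6*m^3 - 17*I*m^3 + 78*m^2 + 17*I*m^2 - 78*m + 56*I*m - 56*I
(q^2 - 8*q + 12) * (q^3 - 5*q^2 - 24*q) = q^5 - 13*q^4 + 28*q^3 + 132*q^2 - 288*q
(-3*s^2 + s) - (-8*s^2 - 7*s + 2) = 5*s^2 + 8*s - 2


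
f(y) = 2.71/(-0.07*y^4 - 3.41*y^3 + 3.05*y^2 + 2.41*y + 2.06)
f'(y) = 2.71*(0.28*y^3 + 10.23*y^2 - 6.1*y - 2.41)/(-0.07*y^4 - 3.41*y^3 + 3.05*y^2 + 2.41*y + 2.06)^2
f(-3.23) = 0.02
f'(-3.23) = 0.02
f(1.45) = 2.15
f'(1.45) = 18.90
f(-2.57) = 0.04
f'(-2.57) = 0.04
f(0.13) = 1.12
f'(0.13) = -1.40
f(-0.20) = 1.57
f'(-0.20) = -0.71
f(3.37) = -0.03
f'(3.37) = 0.03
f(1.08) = 0.71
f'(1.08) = 0.61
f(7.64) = -0.00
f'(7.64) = 0.00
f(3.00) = -0.04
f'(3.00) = 0.06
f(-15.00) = 0.00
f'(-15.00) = 0.00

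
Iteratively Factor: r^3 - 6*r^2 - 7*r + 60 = (r - 4)*(r^2 - 2*r - 15) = (r - 4)*(r + 3)*(r - 5)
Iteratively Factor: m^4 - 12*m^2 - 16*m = (m + 2)*(m^3 - 2*m^2 - 8*m) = m*(m + 2)*(m^2 - 2*m - 8) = m*(m - 4)*(m + 2)*(m + 2)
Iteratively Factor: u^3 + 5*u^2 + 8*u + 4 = (u + 2)*(u^2 + 3*u + 2) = (u + 2)^2*(u + 1)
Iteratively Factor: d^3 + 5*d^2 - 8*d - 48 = (d + 4)*(d^2 + d - 12) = (d + 4)^2*(d - 3)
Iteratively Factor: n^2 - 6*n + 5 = (n - 1)*(n - 5)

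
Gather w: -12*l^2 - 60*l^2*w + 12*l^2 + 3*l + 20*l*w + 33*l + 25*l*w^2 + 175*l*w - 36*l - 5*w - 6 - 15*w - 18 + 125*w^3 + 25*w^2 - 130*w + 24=125*w^3 + w^2*(25*l + 25) + w*(-60*l^2 + 195*l - 150)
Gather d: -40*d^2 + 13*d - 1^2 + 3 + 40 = -40*d^2 + 13*d + 42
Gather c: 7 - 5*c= 7 - 5*c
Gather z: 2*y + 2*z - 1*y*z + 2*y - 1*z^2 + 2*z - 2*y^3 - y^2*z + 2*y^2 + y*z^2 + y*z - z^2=-2*y^3 + 2*y^2 + 4*y + z^2*(y - 2) + z*(4 - y^2)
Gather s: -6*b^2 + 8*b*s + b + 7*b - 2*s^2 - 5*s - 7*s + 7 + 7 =-6*b^2 + 8*b - 2*s^2 + s*(8*b - 12) + 14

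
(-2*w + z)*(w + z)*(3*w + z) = -6*w^3 - 5*w^2*z + 2*w*z^2 + z^3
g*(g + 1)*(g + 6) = g^3 + 7*g^2 + 6*g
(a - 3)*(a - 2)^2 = a^3 - 7*a^2 + 16*a - 12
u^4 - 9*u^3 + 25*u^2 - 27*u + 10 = (u - 5)*(u - 2)*(u - 1)^2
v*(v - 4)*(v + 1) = v^3 - 3*v^2 - 4*v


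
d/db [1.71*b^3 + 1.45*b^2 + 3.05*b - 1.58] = 5.13*b^2 + 2.9*b + 3.05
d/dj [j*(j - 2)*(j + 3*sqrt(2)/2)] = 3*j^2 - 4*j + 3*sqrt(2)*j - 3*sqrt(2)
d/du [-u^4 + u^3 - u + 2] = -4*u^3 + 3*u^2 - 1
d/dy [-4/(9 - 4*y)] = -16/(4*y - 9)^2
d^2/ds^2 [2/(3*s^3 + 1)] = 36*s*(6*s^3 - 1)/(3*s^3 + 1)^3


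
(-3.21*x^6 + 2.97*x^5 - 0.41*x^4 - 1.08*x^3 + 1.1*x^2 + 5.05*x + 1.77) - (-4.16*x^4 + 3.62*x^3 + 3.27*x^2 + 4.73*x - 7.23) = -3.21*x^6 + 2.97*x^5 + 3.75*x^4 - 4.7*x^3 - 2.17*x^2 + 0.319999999999999*x + 9.0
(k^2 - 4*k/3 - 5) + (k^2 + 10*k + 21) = 2*k^2 + 26*k/3 + 16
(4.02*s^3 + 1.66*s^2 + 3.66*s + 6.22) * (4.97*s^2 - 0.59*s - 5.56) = 19.9794*s^5 + 5.8784*s^4 - 5.14039999999999*s^3 + 19.5244*s^2 - 24.0194*s - 34.5832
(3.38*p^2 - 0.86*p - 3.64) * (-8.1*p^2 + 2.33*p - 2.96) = -27.378*p^4 + 14.8414*p^3 + 17.4754*p^2 - 5.9356*p + 10.7744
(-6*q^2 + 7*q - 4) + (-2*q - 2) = -6*q^2 + 5*q - 6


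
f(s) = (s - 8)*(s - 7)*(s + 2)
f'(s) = (s - 8)*(s - 7) + (s - 8)*(s + 2) + (s - 7)*(s + 2)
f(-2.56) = -56.53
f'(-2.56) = 112.22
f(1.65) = 124.00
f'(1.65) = -8.73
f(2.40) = 113.34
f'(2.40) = -19.12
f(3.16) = 95.90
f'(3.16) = -26.20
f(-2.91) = -98.39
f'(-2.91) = 127.06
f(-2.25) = -23.70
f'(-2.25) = 99.69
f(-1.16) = 62.79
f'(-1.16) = 60.20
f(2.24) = 116.25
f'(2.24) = -17.19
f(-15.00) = -6578.00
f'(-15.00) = 1091.00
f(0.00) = 112.00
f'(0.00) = 26.00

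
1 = 1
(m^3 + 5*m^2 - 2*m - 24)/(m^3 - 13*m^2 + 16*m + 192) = (m^2 + 2*m - 8)/(m^2 - 16*m + 64)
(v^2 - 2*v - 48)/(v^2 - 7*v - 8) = (v + 6)/(v + 1)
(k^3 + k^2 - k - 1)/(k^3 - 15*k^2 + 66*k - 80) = (k^3 + k^2 - k - 1)/(k^3 - 15*k^2 + 66*k - 80)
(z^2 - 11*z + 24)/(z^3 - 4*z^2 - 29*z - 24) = (z - 3)/(z^2 + 4*z + 3)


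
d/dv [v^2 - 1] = 2*v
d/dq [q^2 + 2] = 2*q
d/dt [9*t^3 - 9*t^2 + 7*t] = 27*t^2 - 18*t + 7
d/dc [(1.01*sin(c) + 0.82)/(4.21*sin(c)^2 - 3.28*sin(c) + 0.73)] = (-4.2521*sin(c)^2 - 6.9044*sin(c) + 3.4269)*cos(c)/(17.7241*sin(c)^4 - 27.6176*sin(c)^3 + 16.905*sin(c)^2 - 4.7888*sin(c) + 0.5329)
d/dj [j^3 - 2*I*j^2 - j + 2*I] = 3*j^2 - 4*I*j - 1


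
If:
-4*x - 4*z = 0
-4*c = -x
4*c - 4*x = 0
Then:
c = 0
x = 0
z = 0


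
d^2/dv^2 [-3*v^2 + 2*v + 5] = -6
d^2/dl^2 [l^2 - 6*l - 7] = 2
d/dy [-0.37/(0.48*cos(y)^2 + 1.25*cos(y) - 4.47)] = -(0.3552*cos(y) + 0.4625)*sin(y)/(0.48*cos(y)^2 + 1.25*cos(y) - 4.47)^2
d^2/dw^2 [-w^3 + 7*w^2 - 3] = 14 - 6*w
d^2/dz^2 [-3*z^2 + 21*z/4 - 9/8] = -6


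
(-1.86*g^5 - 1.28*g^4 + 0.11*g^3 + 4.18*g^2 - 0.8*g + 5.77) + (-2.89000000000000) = -1.86*g^5 - 1.28*g^4 + 0.11*g^3 + 4.18*g^2 - 0.8*g + 2.88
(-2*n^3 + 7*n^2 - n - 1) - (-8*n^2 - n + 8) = -2*n^3 + 15*n^2 - 9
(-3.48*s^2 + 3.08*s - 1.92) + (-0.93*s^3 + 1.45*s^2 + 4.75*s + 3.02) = -0.93*s^3 - 2.03*s^2 + 7.83*s + 1.1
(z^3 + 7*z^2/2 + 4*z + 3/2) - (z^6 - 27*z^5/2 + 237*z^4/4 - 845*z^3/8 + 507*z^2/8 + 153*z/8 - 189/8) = -z^6 + 27*z^5/2 - 237*z^4/4 + 853*z^3/8 - 479*z^2/8 - 121*z/8 + 201/8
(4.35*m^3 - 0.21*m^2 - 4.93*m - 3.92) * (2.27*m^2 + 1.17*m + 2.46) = 9.8745*m^5 + 4.6128*m^4 - 0.735799999999999*m^3 - 15.1831*m^2 - 16.7142*m - 9.6432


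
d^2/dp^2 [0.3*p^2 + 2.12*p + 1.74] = 0.600000000000000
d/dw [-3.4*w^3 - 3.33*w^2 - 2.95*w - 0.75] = -10.2*w^2 - 6.66*w - 2.95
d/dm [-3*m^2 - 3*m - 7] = -6*m - 3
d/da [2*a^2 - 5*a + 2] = 4*a - 5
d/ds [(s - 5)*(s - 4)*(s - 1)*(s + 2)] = 4*s^3 - 24*s^2 + 18*s + 38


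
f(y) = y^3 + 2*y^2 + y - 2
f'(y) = 3*y^2 + 4*y + 1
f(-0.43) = -2.14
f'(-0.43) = -0.17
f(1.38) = 5.82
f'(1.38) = 12.23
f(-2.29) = -5.81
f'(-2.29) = 7.57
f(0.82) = 0.72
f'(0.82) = 6.30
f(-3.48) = -23.40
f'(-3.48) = 23.41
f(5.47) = 226.98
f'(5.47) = 112.64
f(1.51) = 7.51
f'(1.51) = 13.88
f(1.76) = 11.41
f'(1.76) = 17.33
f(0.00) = -2.00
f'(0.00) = 1.00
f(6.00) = 292.00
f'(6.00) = 133.00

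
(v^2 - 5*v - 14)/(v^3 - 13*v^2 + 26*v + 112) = 1/(v - 8)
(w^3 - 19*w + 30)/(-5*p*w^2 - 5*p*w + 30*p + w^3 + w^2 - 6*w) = (-w^2 - 2*w + 15)/(5*p*w + 15*p - w^2 - 3*w)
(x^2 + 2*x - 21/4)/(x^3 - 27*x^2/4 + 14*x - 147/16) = 4*(2*x + 7)/(8*x^2 - 42*x + 49)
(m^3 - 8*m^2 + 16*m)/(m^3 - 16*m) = (m - 4)/(m + 4)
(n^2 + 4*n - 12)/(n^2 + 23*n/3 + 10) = 3*(n - 2)/(3*n + 5)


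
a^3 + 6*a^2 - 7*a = a*(a - 1)*(a + 7)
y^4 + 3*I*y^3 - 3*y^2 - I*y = y*(y + I)^3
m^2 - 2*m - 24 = (m - 6)*(m + 4)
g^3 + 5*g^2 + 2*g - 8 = (g - 1)*(g + 2)*(g + 4)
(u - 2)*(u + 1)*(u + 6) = u^3 + 5*u^2 - 8*u - 12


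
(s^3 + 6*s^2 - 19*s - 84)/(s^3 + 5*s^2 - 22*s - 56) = (s + 3)/(s + 2)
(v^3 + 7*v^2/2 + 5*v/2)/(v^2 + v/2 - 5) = v*(v + 1)/(v - 2)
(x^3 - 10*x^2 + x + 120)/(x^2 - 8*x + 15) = (x^2 - 5*x - 24)/(x - 3)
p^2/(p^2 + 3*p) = p/(p + 3)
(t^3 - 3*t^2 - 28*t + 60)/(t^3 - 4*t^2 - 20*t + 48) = (t + 5)/(t + 4)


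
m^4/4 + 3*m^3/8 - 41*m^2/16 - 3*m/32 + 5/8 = (m/4 + 1)*(m - 5/2)*(m - 1/2)*(m + 1/2)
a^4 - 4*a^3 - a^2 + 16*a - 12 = (a - 3)*(a - 2)*(a - 1)*(a + 2)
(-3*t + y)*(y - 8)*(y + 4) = -3*t*y^2 + 12*t*y + 96*t + y^3 - 4*y^2 - 32*y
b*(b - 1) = b^2 - b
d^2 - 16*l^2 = (d - 4*l)*(d + 4*l)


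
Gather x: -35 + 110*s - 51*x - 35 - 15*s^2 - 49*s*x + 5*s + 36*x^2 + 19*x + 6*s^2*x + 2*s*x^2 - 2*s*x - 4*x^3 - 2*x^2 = -15*s^2 + 115*s - 4*x^3 + x^2*(2*s + 34) + x*(6*s^2 - 51*s - 32) - 70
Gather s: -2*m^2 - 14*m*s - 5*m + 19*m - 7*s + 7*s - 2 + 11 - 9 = -2*m^2 - 14*m*s + 14*m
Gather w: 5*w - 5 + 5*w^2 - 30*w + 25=5*w^2 - 25*w + 20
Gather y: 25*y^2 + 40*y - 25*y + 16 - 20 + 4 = 25*y^2 + 15*y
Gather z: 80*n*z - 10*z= z*(80*n - 10)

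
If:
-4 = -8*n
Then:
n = 1/2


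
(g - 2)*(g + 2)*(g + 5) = g^3 + 5*g^2 - 4*g - 20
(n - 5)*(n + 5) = n^2 - 25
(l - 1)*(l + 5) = l^2 + 4*l - 5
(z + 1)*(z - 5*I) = z^2 + z - 5*I*z - 5*I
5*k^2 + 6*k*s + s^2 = (k + s)*(5*k + s)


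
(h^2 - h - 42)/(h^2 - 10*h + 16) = (h^2 - h - 42)/(h^2 - 10*h + 16)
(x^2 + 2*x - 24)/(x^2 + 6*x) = (x - 4)/x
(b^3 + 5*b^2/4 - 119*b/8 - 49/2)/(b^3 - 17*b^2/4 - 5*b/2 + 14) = (b + 7/2)/(b - 2)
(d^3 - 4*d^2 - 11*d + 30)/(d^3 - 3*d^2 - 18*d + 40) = (d + 3)/(d + 4)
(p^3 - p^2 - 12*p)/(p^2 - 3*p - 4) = p*(p + 3)/(p + 1)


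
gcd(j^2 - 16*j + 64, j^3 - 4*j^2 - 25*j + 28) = 1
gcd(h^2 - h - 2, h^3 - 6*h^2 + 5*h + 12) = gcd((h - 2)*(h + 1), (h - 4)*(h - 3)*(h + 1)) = h + 1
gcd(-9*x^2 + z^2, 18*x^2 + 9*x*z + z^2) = 3*x + z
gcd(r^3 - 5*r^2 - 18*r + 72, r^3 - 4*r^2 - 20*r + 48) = r^2 - 2*r - 24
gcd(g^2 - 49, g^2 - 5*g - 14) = g - 7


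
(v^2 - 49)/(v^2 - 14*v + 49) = (v + 7)/(v - 7)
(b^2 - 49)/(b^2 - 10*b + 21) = (b + 7)/(b - 3)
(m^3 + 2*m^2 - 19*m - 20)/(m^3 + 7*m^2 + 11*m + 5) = (m - 4)/(m + 1)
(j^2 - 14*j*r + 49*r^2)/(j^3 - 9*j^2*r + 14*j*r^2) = (-j + 7*r)/(j*(-j + 2*r))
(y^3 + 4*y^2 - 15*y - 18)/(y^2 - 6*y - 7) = (y^2 + 3*y - 18)/(y - 7)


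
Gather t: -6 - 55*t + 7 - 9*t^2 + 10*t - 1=-9*t^2 - 45*t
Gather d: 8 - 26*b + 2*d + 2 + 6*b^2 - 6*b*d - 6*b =6*b^2 - 32*b + d*(2 - 6*b) + 10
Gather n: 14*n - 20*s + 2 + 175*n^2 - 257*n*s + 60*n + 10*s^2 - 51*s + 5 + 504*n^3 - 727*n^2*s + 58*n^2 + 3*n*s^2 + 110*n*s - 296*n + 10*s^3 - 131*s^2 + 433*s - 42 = 504*n^3 + n^2*(233 - 727*s) + n*(3*s^2 - 147*s - 222) + 10*s^3 - 121*s^2 + 362*s - 35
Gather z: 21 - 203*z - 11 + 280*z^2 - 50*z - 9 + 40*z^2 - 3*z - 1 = 320*z^2 - 256*z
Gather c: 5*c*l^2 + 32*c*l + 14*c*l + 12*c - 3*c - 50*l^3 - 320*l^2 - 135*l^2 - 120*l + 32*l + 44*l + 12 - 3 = c*(5*l^2 + 46*l + 9) - 50*l^3 - 455*l^2 - 44*l + 9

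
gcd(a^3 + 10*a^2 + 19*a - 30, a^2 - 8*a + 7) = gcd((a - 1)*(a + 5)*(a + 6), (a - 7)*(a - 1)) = a - 1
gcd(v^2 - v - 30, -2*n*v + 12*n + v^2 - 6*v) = v - 6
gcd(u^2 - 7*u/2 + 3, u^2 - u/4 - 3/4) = 1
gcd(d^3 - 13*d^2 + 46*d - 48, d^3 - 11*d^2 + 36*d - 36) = d^2 - 5*d + 6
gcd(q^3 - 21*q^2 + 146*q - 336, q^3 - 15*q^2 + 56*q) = q^2 - 15*q + 56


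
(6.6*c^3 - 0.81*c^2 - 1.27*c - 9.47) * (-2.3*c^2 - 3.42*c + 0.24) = -15.18*c^5 - 20.709*c^4 + 7.2752*c^3 + 25.93*c^2 + 32.0826*c - 2.2728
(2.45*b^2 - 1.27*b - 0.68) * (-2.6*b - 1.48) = -6.37*b^3 - 0.324*b^2 + 3.6476*b + 1.0064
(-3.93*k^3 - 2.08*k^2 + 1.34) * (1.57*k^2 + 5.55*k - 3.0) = -6.1701*k^5 - 25.0771*k^4 + 0.246*k^3 + 8.3438*k^2 + 7.437*k - 4.02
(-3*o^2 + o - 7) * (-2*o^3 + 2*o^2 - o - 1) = 6*o^5 - 8*o^4 + 19*o^3 - 12*o^2 + 6*o + 7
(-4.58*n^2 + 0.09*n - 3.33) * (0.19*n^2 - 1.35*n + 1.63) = -0.8702*n^4 + 6.2001*n^3 - 8.2196*n^2 + 4.6422*n - 5.4279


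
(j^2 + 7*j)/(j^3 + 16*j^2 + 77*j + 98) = j/(j^2 + 9*j + 14)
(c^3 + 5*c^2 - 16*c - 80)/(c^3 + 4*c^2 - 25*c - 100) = (c - 4)/(c - 5)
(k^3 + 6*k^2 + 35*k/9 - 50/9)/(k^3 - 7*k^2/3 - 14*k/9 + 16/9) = (3*k^2 + 20*k + 25)/(3*k^2 - 5*k - 8)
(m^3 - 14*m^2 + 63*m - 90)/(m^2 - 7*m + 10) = (m^2 - 9*m + 18)/(m - 2)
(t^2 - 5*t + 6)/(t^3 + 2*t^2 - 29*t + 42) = 1/(t + 7)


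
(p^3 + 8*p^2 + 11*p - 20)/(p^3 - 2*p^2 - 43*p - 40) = (p^2 + 3*p - 4)/(p^2 - 7*p - 8)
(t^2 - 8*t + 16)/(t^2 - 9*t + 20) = (t - 4)/(t - 5)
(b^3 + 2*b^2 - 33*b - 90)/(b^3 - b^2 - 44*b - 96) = (b^2 - b - 30)/(b^2 - 4*b - 32)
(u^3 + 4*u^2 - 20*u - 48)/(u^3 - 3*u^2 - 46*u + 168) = (u^2 + 8*u + 12)/(u^2 + u - 42)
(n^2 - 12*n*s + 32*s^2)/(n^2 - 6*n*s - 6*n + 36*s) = (n^2 - 12*n*s + 32*s^2)/(n^2 - 6*n*s - 6*n + 36*s)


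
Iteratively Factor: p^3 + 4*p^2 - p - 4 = (p + 4)*(p^2 - 1) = (p - 1)*(p + 4)*(p + 1)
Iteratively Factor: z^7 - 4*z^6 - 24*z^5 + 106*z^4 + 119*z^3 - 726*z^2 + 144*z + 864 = (z + 1)*(z^6 - 5*z^5 - 19*z^4 + 125*z^3 - 6*z^2 - 720*z + 864) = (z - 3)*(z + 1)*(z^5 - 2*z^4 - 25*z^3 + 50*z^2 + 144*z - 288) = (z - 3)^2*(z + 1)*(z^4 + z^3 - 22*z^2 - 16*z + 96) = (z - 3)^2*(z - 2)*(z + 1)*(z^3 + 3*z^2 - 16*z - 48) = (z - 3)^2*(z - 2)*(z + 1)*(z + 4)*(z^2 - z - 12) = (z - 4)*(z - 3)^2*(z - 2)*(z + 1)*(z + 4)*(z + 3)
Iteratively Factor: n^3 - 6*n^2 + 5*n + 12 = (n - 3)*(n^2 - 3*n - 4) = (n - 3)*(n + 1)*(n - 4)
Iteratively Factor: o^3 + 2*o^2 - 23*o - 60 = (o + 3)*(o^2 - o - 20) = (o + 3)*(o + 4)*(o - 5)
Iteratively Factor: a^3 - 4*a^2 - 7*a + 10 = (a - 1)*(a^2 - 3*a - 10) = (a - 5)*(a - 1)*(a + 2)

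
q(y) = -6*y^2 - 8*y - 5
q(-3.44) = -48.48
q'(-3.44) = 33.28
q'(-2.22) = 18.64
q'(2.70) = -40.40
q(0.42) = -9.42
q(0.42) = -9.42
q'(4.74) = -64.88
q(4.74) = -177.73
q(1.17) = -22.57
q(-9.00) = -419.00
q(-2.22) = -16.81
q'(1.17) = -22.04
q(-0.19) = -3.70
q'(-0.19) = -5.72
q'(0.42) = -13.04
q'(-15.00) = 172.00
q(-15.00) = -1235.00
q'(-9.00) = 100.00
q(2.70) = -70.34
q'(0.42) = -13.04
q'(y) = -12*y - 8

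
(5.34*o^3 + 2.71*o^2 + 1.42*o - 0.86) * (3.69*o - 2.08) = 19.7046*o^4 - 1.1073*o^3 - 0.397*o^2 - 6.127*o + 1.7888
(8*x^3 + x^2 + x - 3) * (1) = 8*x^3 + x^2 + x - 3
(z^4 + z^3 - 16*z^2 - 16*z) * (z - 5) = z^5 - 4*z^4 - 21*z^3 + 64*z^2 + 80*z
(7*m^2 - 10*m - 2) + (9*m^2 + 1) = 16*m^2 - 10*m - 1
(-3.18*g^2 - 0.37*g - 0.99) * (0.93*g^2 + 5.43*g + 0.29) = -2.9574*g^4 - 17.6115*g^3 - 3.852*g^2 - 5.483*g - 0.2871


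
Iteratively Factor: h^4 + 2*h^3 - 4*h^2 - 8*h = (h)*(h^3 + 2*h^2 - 4*h - 8) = h*(h + 2)*(h^2 - 4) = h*(h - 2)*(h + 2)*(h + 2)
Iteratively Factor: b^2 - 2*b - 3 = (b - 3)*(b + 1)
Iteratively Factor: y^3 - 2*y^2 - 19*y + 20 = (y - 1)*(y^2 - y - 20) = (y - 1)*(y + 4)*(y - 5)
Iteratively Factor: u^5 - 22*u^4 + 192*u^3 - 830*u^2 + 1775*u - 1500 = (u - 4)*(u^4 - 18*u^3 + 120*u^2 - 350*u + 375) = (u - 5)*(u - 4)*(u^3 - 13*u^2 + 55*u - 75) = (u - 5)^2*(u - 4)*(u^2 - 8*u + 15) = (u - 5)^2*(u - 4)*(u - 3)*(u - 5)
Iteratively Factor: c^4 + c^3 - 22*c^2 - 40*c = (c)*(c^3 + c^2 - 22*c - 40) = c*(c + 2)*(c^2 - c - 20) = c*(c - 5)*(c + 2)*(c + 4)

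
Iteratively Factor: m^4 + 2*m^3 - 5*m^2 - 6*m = (m + 3)*(m^3 - m^2 - 2*m) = m*(m + 3)*(m^2 - m - 2) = m*(m - 2)*(m + 3)*(m + 1)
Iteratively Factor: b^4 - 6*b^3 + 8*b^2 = (b - 2)*(b^3 - 4*b^2) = b*(b - 2)*(b^2 - 4*b) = b*(b - 4)*(b - 2)*(b)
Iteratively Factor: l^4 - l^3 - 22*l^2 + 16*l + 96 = (l - 3)*(l^3 + 2*l^2 - 16*l - 32) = (l - 4)*(l - 3)*(l^2 + 6*l + 8) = (l - 4)*(l - 3)*(l + 2)*(l + 4)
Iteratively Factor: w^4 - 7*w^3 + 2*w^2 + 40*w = (w - 4)*(w^3 - 3*w^2 - 10*w) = (w - 5)*(w - 4)*(w^2 + 2*w) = (w - 5)*(w - 4)*(w + 2)*(w)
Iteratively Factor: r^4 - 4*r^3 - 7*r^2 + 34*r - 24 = (r - 4)*(r^3 - 7*r + 6) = (r - 4)*(r - 2)*(r^2 + 2*r - 3) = (r - 4)*(r - 2)*(r + 3)*(r - 1)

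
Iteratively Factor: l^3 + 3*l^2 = (l + 3)*(l^2) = l*(l + 3)*(l)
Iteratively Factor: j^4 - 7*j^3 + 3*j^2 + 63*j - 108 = (j - 3)*(j^3 - 4*j^2 - 9*j + 36) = (j - 3)^2*(j^2 - j - 12) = (j - 4)*(j - 3)^2*(j + 3)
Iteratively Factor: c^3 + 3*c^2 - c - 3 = (c + 1)*(c^2 + 2*c - 3) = (c - 1)*(c + 1)*(c + 3)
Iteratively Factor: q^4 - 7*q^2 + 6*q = (q + 3)*(q^3 - 3*q^2 + 2*q) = (q - 2)*(q + 3)*(q^2 - q) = (q - 2)*(q - 1)*(q + 3)*(q)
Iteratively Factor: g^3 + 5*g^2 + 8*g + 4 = (g + 1)*(g^2 + 4*g + 4) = (g + 1)*(g + 2)*(g + 2)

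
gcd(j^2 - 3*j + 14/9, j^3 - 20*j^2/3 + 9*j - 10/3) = j - 2/3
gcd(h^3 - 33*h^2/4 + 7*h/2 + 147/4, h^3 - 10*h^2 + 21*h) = h^2 - 10*h + 21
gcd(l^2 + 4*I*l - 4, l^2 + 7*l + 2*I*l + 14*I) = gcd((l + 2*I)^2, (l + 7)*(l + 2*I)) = l + 2*I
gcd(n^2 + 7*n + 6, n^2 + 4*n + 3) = n + 1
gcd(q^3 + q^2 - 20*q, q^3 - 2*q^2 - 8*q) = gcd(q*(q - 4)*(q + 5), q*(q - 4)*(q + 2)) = q^2 - 4*q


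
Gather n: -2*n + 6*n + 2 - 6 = 4*n - 4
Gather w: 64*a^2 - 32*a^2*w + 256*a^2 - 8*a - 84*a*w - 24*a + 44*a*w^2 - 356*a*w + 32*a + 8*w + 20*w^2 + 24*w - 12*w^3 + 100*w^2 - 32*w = 320*a^2 - 12*w^3 + w^2*(44*a + 120) + w*(-32*a^2 - 440*a)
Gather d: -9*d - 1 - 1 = -9*d - 2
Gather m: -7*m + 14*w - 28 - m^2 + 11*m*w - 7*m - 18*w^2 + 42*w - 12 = -m^2 + m*(11*w - 14) - 18*w^2 + 56*w - 40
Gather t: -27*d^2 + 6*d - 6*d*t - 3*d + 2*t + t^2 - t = -27*d^2 + 3*d + t^2 + t*(1 - 6*d)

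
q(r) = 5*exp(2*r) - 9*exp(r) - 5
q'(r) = 10*exp(2*r) - 9*exp(r)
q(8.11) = 55333924.52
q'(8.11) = 110697807.25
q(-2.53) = -5.69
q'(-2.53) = -0.65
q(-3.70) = -5.22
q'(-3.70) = -0.22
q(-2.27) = -5.88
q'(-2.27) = -0.82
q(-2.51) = -5.70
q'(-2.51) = -0.67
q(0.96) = 5.60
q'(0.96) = 44.70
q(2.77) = 1124.76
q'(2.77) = 2403.15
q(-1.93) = -6.20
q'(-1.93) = -1.10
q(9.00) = 328226912.93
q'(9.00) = 656526763.62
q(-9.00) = -5.00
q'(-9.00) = 0.00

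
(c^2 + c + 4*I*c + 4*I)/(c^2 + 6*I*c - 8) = (c + 1)/(c + 2*I)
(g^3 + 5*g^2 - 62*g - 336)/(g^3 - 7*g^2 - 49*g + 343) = (g^2 - 2*g - 48)/(g^2 - 14*g + 49)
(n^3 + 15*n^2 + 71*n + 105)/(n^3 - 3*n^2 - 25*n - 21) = (n^2 + 12*n + 35)/(n^2 - 6*n - 7)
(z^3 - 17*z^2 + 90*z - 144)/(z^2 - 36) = (z^2 - 11*z + 24)/(z + 6)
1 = 1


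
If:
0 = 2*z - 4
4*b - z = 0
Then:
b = 1/2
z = 2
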